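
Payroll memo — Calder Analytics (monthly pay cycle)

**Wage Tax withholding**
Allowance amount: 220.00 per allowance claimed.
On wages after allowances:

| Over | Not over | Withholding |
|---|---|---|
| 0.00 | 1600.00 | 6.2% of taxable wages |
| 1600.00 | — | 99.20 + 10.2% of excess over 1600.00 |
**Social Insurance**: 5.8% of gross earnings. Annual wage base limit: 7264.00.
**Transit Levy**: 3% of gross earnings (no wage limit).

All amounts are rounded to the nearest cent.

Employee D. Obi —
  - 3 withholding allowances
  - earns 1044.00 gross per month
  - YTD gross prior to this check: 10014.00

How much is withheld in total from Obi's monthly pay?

55.13

Wage Tax: taxable = 1044.00 − 3×220.00 = 384.00
  6.2% × 384.00 = 23.81
Social Insurance: YTD 10014.00 ≥ cap 7264.00 → 0.00
Transit Levy: 3% × 1044.00 = 31.32
Total: 23.81 + 0.00 + 31.32 = 55.13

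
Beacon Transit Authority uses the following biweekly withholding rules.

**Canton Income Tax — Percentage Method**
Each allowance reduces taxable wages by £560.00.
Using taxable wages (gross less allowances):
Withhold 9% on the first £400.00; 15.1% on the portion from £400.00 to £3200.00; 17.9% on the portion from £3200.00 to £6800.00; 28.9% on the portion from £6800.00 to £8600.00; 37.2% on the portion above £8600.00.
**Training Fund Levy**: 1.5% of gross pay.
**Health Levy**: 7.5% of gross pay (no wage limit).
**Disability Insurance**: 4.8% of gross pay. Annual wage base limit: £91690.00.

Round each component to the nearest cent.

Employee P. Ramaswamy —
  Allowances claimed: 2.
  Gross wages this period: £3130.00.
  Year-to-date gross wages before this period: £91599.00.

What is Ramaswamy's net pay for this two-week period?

£2564.82

Canton Income Tax: taxable = £3130.00 − 2×£560.00 = £2010.00
  £36.00 + 15.1% × (£2010.00 − £400.00) = £36.00 + 15.1% × £1610.00 = £279.11
Training Fund Levy: 1.5% × £3130.00 = £46.95
Health Levy: 7.5% × £3130.00 = £234.75
Disability Insurance: cap £91690.00 − YTD £91599.00 = £91.00 subject; 4.8% × £91.00 = £4.37
Total withheld: £279.11 + £46.95 + £234.75 + £4.37 = £565.18
Net pay: £3130.00 − £565.18 = £2564.82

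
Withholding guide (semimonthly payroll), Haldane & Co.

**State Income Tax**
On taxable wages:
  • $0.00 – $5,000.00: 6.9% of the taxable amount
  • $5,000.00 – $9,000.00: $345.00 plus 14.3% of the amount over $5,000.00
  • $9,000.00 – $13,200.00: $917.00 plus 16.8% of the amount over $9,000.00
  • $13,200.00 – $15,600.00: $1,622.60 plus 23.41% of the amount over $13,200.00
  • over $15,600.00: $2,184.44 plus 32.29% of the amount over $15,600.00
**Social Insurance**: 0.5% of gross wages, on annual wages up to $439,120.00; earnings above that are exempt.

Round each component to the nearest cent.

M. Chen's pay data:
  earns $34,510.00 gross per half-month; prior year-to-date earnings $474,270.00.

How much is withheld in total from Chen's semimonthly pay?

$8,290.48

State Income Tax: taxable = $34,510.00
  $2,184.44 + 32.29% × ($34,510.00 − $15,600.00) = $2,184.44 + 32.29% × $18,910.00 = $8,290.48
Social Insurance: YTD $474,270.00 ≥ cap $439,120.00 → $0.00
Total: $8,290.48 + $0.00 = $8,290.48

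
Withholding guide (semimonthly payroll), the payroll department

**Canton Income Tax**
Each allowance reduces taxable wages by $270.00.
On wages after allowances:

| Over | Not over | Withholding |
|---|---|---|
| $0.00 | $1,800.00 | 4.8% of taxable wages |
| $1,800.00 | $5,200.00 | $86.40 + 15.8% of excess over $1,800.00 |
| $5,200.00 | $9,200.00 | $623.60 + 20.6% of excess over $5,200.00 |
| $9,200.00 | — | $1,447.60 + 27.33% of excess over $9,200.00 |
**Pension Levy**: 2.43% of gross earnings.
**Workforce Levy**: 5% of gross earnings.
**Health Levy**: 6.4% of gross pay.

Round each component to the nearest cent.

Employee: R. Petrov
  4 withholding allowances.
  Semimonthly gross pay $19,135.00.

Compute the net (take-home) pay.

$12,620.96

Canton Income Tax: taxable = $19,135.00 − 4×$270.00 = $18,055.00
  $1,447.60 + 27.33% × ($18,055.00 − $9,200.00) = $1,447.60 + 27.33% × $8,855.00 = $3,867.67
Pension Levy: 2.43% × $19,135.00 = $464.98
Workforce Levy: 5% × $19,135.00 = $956.75
Health Levy: 6.4% × $19,135.00 = $1,224.64
Total withheld: $3,867.67 + $464.98 + $956.75 + $1,224.64 = $6,514.04
Net pay: $19,135.00 − $6,514.04 = $12,620.96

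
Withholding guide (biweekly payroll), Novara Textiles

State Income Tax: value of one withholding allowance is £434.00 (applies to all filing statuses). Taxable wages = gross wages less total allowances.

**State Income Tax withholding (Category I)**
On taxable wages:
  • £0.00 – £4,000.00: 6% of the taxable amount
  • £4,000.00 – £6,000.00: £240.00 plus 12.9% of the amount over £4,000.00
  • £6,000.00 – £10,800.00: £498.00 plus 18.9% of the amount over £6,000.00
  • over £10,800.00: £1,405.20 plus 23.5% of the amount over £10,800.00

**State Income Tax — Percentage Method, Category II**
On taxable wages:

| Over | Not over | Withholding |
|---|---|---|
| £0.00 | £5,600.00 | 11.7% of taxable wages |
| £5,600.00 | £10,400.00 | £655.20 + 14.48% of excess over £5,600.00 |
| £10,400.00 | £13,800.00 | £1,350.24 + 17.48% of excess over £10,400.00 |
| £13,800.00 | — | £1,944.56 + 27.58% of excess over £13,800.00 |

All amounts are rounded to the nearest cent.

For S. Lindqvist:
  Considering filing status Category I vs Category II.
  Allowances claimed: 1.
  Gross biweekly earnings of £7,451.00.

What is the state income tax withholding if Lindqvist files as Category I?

State Income Tax (Category I): taxable = £7,451.00 − 1×£434.00 = £7,017.00
  £498.00 + 18.9% × (£7,017.00 − £6,000.00) = £498.00 + 18.9% × £1,017.00 = £690.21

£690.21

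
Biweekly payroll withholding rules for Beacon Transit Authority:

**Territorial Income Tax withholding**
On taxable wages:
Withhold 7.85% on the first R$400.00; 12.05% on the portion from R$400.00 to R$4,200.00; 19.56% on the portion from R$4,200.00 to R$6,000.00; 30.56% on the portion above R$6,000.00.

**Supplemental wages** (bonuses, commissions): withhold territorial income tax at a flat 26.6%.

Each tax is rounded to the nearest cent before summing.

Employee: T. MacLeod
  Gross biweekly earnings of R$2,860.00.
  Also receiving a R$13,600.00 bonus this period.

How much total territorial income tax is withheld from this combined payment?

R$3,945.43

Territorial Income Tax: taxable = R$2,860.00
  R$31.40 + 12.05% × (R$2,860.00 − R$400.00) = R$31.40 + 12.05% × R$2,460.00 = R$327.83
Supplemental (26.6% flat on bonus): 26.6% × R$13,600.00 = R$3,617.60
Total territorial income tax: R$327.83 + R$3,617.60 = R$3,945.43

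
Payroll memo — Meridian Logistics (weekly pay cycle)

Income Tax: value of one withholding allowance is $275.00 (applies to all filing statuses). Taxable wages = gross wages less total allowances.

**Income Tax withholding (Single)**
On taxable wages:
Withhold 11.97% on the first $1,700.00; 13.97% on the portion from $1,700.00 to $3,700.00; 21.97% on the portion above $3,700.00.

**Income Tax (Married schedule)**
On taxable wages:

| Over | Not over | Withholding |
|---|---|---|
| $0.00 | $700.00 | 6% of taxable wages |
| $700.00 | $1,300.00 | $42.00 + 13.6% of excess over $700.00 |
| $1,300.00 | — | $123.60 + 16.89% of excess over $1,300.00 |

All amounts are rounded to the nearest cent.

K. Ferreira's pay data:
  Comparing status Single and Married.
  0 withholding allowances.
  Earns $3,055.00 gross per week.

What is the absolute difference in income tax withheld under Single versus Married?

Income Tax (Single): taxable = $3,055.00
  $203.49 + 13.97% × ($3,055.00 − $1,700.00) = $203.49 + 13.97% × $1,355.00 = $392.78
Income Tax (Married): taxable = $3,055.00
  $123.60 + 16.89% × ($3,055.00 − $1,300.00) = $123.60 + 16.89% × $1,755.00 = $420.02
Difference: |$392.78 − $420.02| = $27.24 (higher under Married)

$27.24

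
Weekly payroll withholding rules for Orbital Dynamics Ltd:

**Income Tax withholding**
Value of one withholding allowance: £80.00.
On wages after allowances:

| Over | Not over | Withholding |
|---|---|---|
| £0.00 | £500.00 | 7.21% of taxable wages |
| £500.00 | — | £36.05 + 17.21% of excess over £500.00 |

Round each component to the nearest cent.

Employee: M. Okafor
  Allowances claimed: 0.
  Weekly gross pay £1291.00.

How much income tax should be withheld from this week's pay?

Income Tax: taxable = £1291.00
  £36.05 + 17.21% × (£1291.00 − £500.00) = £36.05 + 17.21% × £791.00 = £172.18

£172.18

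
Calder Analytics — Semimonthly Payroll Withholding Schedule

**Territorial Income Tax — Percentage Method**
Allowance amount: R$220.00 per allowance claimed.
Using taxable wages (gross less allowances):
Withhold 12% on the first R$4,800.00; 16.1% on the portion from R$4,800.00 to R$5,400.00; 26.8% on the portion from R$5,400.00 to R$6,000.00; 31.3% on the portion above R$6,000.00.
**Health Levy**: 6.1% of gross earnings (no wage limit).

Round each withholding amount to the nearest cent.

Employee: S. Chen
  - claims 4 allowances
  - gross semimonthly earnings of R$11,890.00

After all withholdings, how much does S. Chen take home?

Territorial Income Tax: taxable = R$11,890.00 − 4×R$220.00 = R$11,010.00
  R$833.40 + 31.3% × (R$11,010.00 − R$6,000.00) = R$833.40 + 31.3% × R$5,010.00 = R$2,401.53
Health Levy: 6.1% × R$11,890.00 = R$725.29
Total withheld: R$2,401.53 + R$725.29 = R$3,126.82
Net pay: R$11,890.00 − R$3,126.82 = R$8,763.18

R$8,763.18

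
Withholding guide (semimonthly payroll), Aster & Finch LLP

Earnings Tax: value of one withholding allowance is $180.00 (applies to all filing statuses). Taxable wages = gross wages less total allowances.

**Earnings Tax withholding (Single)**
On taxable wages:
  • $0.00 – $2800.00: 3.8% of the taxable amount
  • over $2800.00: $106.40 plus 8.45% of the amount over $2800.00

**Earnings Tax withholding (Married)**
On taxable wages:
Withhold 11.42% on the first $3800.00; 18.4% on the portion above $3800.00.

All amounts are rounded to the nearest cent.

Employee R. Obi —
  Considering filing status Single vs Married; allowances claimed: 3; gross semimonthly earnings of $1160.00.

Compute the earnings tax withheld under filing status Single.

$23.56

Earnings Tax (Single): taxable = $1160.00 − 3×$180.00 = $620.00
  3.8% × $620.00 = $23.56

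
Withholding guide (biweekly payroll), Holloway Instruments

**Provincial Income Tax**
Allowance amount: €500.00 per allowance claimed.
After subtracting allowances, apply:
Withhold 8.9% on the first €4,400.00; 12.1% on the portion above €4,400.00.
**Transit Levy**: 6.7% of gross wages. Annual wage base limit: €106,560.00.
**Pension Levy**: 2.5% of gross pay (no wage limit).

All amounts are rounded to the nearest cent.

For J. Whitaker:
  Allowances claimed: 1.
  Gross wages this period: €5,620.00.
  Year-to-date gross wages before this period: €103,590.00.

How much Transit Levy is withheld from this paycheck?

€198.99

Transit Levy: cap €106,560.00 − YTD €103,590.00 = €2,970.00 subject; 6.7% × €2,970.00 = €198.99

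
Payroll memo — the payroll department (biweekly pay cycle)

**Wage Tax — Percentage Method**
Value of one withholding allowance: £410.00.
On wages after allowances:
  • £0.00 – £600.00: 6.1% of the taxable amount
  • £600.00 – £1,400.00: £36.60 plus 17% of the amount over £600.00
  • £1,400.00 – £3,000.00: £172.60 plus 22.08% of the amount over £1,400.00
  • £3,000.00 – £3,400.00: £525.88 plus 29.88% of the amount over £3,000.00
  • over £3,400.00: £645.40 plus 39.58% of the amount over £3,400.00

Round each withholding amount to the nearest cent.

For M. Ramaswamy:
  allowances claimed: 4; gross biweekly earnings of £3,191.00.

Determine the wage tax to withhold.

£205.94

Wage Tax: taxable = £3,191.00 − 4×£410.00 = £1,551.00
  £172.60 + 22.08% × (£1,551.00 − £1,400.00) = £172.60 + 22.08% × £151.00 = £205.94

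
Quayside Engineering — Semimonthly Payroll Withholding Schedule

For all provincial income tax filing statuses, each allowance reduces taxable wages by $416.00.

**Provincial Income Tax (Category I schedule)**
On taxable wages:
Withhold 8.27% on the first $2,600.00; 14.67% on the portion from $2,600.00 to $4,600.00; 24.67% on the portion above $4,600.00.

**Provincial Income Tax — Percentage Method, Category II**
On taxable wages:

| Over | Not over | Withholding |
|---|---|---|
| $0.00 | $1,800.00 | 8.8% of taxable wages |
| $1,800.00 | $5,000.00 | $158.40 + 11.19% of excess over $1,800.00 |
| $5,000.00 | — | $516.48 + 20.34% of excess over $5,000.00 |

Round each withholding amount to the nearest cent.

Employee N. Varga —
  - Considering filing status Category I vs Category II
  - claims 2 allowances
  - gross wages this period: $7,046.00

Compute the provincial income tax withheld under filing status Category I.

Provincial Income Tax (Category I): taxable = $7,046.00 − 2×$416.00 = $6,214.00
  $508.42 + 24.67% × ($6,214.00 − $4,600.00) = $508.42 + 24.67% × $1,614.00 = $906.59

$906.59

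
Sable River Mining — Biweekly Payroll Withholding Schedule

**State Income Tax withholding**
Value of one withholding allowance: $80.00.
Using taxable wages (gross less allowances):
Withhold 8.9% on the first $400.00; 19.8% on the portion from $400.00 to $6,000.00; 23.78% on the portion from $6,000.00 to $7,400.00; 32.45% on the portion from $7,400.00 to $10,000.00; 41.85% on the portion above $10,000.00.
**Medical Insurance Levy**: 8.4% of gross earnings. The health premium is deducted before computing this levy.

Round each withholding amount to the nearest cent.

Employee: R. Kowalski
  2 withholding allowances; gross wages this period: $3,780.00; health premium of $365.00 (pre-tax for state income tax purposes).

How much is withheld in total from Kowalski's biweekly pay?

$887.75

State Income Tax: taxable = $3,780.00 − $365.00 − 2×$80.00 = $3,255.00
  $35.60 + 19.8% × ($3,255.00 − $400.00) = $35.60 + 19.8% × $2,855.00 = $600.89
Medical Insurance Levy: 8.4% × $3,415.00 = $286.86
Total: $600.89 + $286.86 = $887.75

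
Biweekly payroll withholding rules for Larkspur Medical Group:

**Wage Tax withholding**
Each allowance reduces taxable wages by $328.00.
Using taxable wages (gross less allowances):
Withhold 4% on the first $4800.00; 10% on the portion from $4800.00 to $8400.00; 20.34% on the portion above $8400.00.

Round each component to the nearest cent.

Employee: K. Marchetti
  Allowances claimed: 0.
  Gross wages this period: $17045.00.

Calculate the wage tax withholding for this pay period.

Wage Tax: taxable = $17045.00
  $552.00 + 20.34% × ($17045.00 − $8400.00) = $552.00 + 20.34% × $8645.00 = $2310.39

$2310.39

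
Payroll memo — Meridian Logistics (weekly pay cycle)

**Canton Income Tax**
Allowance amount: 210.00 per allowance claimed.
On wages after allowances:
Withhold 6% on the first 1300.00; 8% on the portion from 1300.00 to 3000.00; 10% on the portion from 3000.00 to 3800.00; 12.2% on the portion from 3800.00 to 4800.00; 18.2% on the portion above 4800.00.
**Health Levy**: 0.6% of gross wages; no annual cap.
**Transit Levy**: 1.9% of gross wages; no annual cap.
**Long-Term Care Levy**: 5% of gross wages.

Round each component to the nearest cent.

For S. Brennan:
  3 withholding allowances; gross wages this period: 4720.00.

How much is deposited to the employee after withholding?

4036.62

Canton Income Tax: taxable = 4720.00 − 3×210.00 = 4090.00
  294.00 + 12.2% × (4090.00 − 3800.00) = 294.00 + 12.2% × 290.00 = 329.38
Health Levy: 0.6% × 4720.00 = 28.32
Transit Levy: 1.9% × 4720.00 = 89.68
Long-Term Care Levy: 5% × 4720.00 = 236.00
Total withheld: 329.38 + 28.32 + 89.68 + 236.00 = 683.38
Net pay: 4720.00 − 683.38 = 4036.62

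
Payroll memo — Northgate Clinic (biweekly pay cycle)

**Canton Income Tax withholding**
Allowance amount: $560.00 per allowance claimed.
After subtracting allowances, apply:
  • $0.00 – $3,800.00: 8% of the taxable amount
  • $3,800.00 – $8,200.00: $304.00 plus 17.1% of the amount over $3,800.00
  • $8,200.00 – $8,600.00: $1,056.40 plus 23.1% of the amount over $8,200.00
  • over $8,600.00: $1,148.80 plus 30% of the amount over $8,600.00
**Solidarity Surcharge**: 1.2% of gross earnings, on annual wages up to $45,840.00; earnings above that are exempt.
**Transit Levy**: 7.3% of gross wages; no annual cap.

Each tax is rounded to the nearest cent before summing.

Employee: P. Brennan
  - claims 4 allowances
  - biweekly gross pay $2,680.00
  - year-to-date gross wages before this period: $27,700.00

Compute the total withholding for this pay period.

Canton Income Tax: taxable = $2,680.00 − 4×$560.00 = $440.00
  8% × $440.00 = $35.20
Solidarity Surcharge: 1.2% × $2,680.00 = $32.16
Transit Levy: 7.3% × $2,680.00 = $195.64
Total: $35.20 + $32.16 + $195.64 = $263.00

$263.00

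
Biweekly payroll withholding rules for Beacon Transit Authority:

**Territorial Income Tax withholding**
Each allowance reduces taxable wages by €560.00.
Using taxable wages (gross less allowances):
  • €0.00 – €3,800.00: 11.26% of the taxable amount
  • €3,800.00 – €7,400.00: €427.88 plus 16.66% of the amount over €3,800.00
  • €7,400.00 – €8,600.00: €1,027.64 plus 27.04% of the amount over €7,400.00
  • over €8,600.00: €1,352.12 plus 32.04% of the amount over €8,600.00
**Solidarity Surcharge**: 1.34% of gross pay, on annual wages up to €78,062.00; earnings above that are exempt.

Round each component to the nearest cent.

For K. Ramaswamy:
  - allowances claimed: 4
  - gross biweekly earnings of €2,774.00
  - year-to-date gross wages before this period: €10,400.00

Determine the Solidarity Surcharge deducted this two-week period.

€37.17

Solidarity Surcharge: 1.34% × €2,774.00 = €37.17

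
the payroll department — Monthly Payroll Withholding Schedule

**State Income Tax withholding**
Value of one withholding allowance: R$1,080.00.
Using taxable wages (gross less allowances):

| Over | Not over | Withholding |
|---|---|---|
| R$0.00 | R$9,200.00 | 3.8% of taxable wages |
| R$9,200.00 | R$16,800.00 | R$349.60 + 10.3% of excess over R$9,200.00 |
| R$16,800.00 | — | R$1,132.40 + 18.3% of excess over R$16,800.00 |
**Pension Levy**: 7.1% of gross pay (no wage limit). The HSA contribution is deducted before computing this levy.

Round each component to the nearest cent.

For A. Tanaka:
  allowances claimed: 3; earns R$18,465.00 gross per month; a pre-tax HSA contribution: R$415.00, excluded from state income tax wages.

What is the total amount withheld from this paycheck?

R$2,208.98

State Income Tax: taxable = R$18,465.00 − R$415.00 − 3×R$1,080.00 = R$14,810.00
  R$349.60 + 10.3% × (R$14,810.00 − R$9,200.00) = R$349.60 + 10.3% × R$5,610.00 = R$927.43
Pension Levy: 7.1% × R$18,050.00 = R$1,281.55
Total: R$927.43 + R$1,281.55 = R$2,208.98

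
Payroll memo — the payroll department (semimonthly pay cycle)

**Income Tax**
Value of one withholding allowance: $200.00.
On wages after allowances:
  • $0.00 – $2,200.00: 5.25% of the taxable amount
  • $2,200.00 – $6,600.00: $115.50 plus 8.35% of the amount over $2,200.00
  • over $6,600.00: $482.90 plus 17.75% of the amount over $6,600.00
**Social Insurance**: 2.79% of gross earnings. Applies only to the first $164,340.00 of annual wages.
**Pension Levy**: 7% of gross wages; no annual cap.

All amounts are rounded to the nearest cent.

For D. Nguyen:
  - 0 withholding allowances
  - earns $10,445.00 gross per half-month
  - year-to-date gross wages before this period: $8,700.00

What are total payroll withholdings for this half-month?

$2,187.96

Income Tax: taxable = $10,445.00
  $482.90 + 17.75% × ($10,445.00 − $6,600.00) = $482.90 + 17.75% × $3,845.00 = $1,165.39
Social Insurance: 2.79% × $10,445.00 = $291.42
Pension Levy: 7% × $10,445.00 = $731.15
Total: $1,165.39 + $291.42 + $731.15 = $2,187.96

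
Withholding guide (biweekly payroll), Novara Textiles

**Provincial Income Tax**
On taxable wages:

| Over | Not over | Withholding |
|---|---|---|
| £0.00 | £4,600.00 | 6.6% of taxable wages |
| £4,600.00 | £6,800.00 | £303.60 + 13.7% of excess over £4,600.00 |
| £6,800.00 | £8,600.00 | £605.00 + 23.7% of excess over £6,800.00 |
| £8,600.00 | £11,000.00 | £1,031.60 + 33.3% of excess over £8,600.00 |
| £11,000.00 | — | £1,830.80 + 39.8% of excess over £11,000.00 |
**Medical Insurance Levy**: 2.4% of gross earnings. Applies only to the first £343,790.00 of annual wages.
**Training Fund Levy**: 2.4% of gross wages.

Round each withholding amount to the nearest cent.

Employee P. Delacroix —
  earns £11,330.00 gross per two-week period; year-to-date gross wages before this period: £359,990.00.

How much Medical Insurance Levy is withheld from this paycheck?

£0.00

Medical Insurance Levy: YTD £359,990.00 ≥ cap £343,790.00 → £0.00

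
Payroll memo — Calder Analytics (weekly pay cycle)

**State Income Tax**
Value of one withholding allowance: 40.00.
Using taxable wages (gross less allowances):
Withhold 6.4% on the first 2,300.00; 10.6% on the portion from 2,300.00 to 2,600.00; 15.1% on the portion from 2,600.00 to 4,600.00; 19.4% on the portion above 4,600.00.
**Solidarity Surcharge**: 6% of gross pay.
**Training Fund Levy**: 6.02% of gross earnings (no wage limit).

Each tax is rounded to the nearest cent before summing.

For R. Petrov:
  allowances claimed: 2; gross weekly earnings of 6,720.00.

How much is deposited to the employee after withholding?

5,035.50

State Income Tax: taxable = 6,720.00 − 2×40.00 = 6,640.00
  481.00 + 19.4% × (6,640.00 − 4,600.00) = 481.00 + 19.4% × 2,040.00 = 876.76
Solidarity Surcharge: 6% × 6,720.00 = 403.20
Training Fund Levy: 6.02% × 6,720.00 = 404.54
Total withheld: 876.76 + 403.20 + 404.54 = 1,684.50
Net pay: 6,720.00 − 1,684.50 = 5,035.50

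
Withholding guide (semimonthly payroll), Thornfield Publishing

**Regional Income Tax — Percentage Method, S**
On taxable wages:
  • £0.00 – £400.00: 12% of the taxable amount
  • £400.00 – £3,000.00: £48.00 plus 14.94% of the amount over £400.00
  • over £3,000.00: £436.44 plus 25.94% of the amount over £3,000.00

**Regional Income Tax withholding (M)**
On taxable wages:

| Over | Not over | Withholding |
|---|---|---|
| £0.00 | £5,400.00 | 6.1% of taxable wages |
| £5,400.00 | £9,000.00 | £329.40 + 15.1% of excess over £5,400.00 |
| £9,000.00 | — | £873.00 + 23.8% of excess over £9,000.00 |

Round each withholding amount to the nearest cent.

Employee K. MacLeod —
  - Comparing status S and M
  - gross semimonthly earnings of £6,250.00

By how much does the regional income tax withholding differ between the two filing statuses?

Regional Income Tax (S): taxable = £6,250.00
  £436.44 + 25.94% × (£6,250.00 − £3,000.00) = £436.44 + 25.94% × £3,250.00 = £1,279.49
Regional Income Tax (M): taxable = £6,250.00
  £329.40 + 15.1% × (£6,250.00 − £5,400.00) = £329.40 + 15.1% × £850.00 = £457.75
Difference: |£1,279.49 − £457.75| = £821.74 (higher under S)

£821.74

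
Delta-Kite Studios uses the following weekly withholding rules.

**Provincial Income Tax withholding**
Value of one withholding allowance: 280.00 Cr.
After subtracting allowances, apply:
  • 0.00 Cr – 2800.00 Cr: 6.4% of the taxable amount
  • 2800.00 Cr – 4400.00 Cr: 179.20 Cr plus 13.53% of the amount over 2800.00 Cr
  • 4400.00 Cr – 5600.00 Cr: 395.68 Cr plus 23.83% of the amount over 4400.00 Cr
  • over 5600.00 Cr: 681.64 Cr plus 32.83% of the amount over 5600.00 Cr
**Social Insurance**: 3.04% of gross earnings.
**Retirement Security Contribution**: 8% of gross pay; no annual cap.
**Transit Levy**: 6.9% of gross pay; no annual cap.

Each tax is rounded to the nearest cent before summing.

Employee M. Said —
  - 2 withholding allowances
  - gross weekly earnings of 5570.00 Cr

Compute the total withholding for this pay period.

1540.30 Cr

Provincial Income Tax: taxable = 5570.00 Cr − 2×280.00 Cr = 5010.00 Cr
  395.68 Cr + 23.83% × (5010.00 Cr − 4400.00 Cr) = 395.68 Cr + 23.83% × 610.00 Cr = 541.04 Cr
Social Insurance: 3.04% × 5570.00 Cr = 169.33 Cr
Retirement Security Contribution: 8% × 5570.00 Cr = 445.60 Cr
Transit Levy: 6.9% × 5570.00 Cr = 384.33 Cr
Total: 541.04 Cr + 169.33 Cr + 445.60 Cr + 384.33 Cr = 1540.30 Cr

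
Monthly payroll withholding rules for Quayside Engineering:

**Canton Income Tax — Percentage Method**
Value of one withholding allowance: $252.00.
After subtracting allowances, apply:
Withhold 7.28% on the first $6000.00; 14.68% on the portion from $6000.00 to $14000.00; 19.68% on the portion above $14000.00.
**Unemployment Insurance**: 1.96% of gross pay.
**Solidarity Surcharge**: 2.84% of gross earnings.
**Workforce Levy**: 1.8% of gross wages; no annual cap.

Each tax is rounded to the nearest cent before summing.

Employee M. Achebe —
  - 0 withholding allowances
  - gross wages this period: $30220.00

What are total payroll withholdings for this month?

$6797.82

Canton Income Tax: taxable = $30220.00
  $1611.20 + 19.68% × ($30220.00 − $14000.00) = $1611.20 + 19.68% × $16220.00 = $4803.30
Unemployment Insurance: 1.96% × $30220.00 = $592.31
Solidarity Surcharge: 2.84% × $30220.00 = $858.25
Workforce Levy: 1.8% × $30220.00 = $543.96
Total: $4803.30 + $592.31 + $858.25 + $543.96 = $6797.82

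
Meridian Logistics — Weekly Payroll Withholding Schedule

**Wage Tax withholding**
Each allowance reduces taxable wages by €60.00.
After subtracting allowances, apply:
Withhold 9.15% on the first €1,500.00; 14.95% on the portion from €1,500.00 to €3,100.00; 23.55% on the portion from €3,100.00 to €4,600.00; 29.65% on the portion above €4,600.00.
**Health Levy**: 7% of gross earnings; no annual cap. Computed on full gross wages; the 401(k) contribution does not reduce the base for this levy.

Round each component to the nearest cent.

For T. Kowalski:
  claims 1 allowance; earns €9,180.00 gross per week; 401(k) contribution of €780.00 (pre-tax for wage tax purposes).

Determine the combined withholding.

Wage Tax: taxable = €9,180.00 − €780.00 − 1×€60.00 = €8,340.00
  €729.70 + 29.65% × (€8,340.00 − €4,600.00) = €729.70 + 29.65% × €3,740.00 = €1,838.61
Health Levy: 7% × €9,180.00 = €642.60
Total: €1,838.61 + €642.60 = €2,481.21

€2,481.21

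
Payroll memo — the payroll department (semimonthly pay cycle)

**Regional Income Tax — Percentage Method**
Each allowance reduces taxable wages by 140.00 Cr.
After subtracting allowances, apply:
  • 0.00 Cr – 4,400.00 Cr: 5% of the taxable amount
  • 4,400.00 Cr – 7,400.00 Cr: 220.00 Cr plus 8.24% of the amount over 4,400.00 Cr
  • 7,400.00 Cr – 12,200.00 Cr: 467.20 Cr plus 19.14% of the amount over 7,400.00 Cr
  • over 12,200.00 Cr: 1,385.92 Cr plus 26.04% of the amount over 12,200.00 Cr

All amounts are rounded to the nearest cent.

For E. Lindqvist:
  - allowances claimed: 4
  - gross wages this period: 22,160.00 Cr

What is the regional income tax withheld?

Regional Income Tax: taxable = 22,160.00 Cr − 4×140.00 Cr = 21,600.00 Cr
  1,385.92 Cr + 26.04% × (21,600.00 Cr − 12,200.00 Cr) = 1,385.92 Cr + 26.04% × 9,400.00 Cr = 3,833.68 Cr

3,833.68 Cr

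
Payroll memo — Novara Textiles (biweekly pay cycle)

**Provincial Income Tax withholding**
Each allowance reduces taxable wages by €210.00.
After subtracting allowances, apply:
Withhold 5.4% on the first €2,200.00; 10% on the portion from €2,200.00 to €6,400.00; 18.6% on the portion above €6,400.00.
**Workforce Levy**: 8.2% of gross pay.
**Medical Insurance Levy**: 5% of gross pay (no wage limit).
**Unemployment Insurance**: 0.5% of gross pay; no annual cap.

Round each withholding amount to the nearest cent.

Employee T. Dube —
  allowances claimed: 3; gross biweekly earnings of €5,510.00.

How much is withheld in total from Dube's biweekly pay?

€1,141.67

Provincial Income Tax: taxable = €5,510.00 − 3×€210.00 = €4,880.00
  €118.80 + 10% × (€4,880.00 − €2,200.00) = €118.80 + 10% × €2,680.00 = €386.80
Workforce Levy: 8.2% × €5,510.00 = €451.82
Medical Insurance Levy: 5% × €5,510.00 = €275.50
Unemployment Insurance: 0.5% × €5,510.00 = €27.55
Total: €386.80 + €451.82 + €275.50 + €27.55 = €1,141.67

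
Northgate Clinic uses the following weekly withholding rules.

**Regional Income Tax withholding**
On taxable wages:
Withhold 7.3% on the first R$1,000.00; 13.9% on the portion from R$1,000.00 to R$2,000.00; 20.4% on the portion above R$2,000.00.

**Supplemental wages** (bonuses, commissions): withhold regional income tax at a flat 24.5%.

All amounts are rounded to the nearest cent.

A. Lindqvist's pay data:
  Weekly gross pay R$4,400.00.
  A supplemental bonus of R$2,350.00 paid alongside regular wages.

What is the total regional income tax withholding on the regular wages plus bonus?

Regional Income Tax: taxable = R$4,400.00
  R$212.00 + 20.4% × (R$4,400.00 − R$2,000.00) = R$212.00 + 20.4% × R$2,400.00 = R$701.60
Supplemental (24.5% flat on bonus): 24.5% × R$2,350.00 = R$575.75
Total regional income tax: R$701.60 + R$575.75 = R$1,277.35

R$1,277.35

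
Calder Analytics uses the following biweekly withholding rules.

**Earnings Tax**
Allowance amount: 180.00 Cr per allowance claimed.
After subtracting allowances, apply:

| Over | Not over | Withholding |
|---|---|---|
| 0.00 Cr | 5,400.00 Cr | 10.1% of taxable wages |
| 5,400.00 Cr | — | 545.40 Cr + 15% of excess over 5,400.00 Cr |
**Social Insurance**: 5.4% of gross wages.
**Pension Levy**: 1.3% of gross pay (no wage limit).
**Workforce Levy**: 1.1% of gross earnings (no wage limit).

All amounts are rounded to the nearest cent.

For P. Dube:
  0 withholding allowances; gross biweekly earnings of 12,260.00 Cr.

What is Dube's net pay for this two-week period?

9,729.32 Cr

Earnings Tax: taxable = 12,260.00 Cr
  545.40 Cr + 15% × (12,260.00 Cr − 5,400.00 Cr) = 545.40 Cr + 15% × 6,860.00 Cr = 1,574.40 Cr
Social Insurance: 5.4% × 12,260.00 Cr = 662.04 Cr
Pension Levy: 1.3% × 12,260.00 Cr = 159.38 Cr
Workforce Levy: 1.1% × 12,260.00 Cr = 134.86 Cr
Total withheld: 1,574.40 Cr + 662.04 Cr + 159.38 Cr + 134.86 Cr = 2,530.68 Cr
Net pay: 12,260.00 Cr − 2,530.68 Cr = 9,729.32 Cr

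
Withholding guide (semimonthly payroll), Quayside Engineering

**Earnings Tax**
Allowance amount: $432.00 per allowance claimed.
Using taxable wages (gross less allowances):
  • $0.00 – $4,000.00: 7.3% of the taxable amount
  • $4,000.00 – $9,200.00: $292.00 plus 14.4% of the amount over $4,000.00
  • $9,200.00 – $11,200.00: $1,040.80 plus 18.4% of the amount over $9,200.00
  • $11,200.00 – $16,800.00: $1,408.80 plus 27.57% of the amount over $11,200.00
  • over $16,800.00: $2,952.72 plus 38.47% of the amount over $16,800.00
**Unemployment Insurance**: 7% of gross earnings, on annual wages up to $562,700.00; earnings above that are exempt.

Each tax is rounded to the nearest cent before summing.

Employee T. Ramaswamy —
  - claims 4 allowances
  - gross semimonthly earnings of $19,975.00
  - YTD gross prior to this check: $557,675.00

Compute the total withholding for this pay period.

$3,861.13

Earnings Tax: taxable = $19,975.00 − 4×$432.00 = $18,247.00
  $2,952.72 + 38.47% × ($18,247.00 − $16,800.00) = $2,952.72 + 38.47% × $1,447.00 = $3,509.38
Unemployment Insurance: cap $562,700.00 − YTD $557,675.00 = $5,025.00 subject; 7% × $5,025.00 = $351.75
Total: $3,509.38 + $351.75 = $3,861.13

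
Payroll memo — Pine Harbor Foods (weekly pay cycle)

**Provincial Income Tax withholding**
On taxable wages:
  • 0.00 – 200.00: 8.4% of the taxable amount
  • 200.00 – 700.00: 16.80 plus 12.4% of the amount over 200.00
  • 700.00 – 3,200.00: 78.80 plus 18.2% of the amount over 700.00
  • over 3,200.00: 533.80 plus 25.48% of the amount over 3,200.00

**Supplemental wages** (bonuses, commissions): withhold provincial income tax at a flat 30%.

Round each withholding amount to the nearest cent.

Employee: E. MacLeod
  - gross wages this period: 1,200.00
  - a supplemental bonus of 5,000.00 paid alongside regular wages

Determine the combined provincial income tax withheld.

Provincial Income Tax: taxable = 1,200.00
  78.80 + 18.2% × (1,200.00 − 700.00) = 78.80 + 18.2% × 500.00 = 169.80
Supplemental (30% flat on bonus): 30% × 5,000.00 = 1,500.00
Total provincial income tax: 169.80 + 1,500.00 = 1,669.80

1,669.80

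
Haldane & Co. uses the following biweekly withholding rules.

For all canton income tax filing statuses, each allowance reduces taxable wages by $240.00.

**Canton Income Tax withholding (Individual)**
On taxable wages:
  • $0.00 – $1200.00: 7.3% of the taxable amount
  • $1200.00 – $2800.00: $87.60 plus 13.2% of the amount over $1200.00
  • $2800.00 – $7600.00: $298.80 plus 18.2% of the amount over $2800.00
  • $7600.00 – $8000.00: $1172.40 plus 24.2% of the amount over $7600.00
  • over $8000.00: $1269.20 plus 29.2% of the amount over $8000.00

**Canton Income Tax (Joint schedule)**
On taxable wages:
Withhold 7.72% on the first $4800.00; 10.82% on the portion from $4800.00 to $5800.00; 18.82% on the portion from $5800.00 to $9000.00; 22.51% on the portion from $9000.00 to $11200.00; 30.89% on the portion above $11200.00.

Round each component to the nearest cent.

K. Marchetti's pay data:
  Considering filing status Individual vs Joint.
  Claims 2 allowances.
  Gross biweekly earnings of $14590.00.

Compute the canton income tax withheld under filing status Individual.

Canton Income Tax (Individual): taxable = $14590.00 − 2×$240.00 = $14110.00
  $1269.20 + 29.2% × ($14110.00 − $8000.00) = $1269.20 + 29.2% × $6110.00 = $3053.32

$3053.32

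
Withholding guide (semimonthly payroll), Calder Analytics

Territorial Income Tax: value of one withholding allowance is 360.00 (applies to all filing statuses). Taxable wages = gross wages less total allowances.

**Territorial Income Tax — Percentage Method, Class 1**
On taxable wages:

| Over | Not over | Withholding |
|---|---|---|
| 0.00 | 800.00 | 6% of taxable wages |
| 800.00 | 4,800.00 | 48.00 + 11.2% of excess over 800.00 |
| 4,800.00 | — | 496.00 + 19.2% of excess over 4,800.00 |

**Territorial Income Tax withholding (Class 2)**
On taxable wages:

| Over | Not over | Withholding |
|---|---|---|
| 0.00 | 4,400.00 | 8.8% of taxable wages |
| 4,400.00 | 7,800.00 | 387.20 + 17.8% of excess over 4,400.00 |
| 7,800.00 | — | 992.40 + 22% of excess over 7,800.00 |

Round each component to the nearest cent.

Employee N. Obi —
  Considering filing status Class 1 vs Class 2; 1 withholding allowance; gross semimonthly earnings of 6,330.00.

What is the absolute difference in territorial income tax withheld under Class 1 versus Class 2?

53.98

Territorial Income Tax (Class 1): taxable = 6,330.00 − 1×360.00 = 5,970.00
  496.00 + 19.2% × (5,970.00 − 4,800.00) = 496.00 + 19.2% × 1,170.00 = 720.64
Territorial Income Tax (Class 2): taxable = 6,330.00 − 1×360.00 = 5,970.00
  387.20 + 17.8% × (5,970.00 − 4,400.00) = 387.20 + 17.8% × 1,570.00 = 666.66
Difference: |720.64 − 666.66| = 53.98 (higher under Class 1)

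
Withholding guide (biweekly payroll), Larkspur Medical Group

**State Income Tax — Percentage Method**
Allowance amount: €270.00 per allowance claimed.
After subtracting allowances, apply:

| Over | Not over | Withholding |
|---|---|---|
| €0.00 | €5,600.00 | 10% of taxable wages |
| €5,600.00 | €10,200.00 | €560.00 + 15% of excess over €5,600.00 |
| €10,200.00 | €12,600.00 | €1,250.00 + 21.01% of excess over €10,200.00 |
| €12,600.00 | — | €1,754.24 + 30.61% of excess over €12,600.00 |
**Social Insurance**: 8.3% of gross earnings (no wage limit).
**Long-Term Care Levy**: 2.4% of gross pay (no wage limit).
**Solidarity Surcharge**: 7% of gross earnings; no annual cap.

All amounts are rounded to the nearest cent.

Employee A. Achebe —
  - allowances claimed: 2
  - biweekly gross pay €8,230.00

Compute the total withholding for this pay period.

€2,330.21

State Income Tax: taxable = €8,230.00 − 2×€270.00 = €7,690.00
  €560.00 + 15% × (€7,690.00 − €5,600.00) = €560.00 + 15% × €2,090.00 = €873.50
Social Insurance: 8.3% × €8,230.00 = €683.09
Long-Term Care Levy: 2.4% × €8,230.00 = €197.52
Solidarity Surcharge: 7% × €8,230.00 = €576.10
Total: €873.50 + €683.09 + €197.52 + €576.10 = €2,330.21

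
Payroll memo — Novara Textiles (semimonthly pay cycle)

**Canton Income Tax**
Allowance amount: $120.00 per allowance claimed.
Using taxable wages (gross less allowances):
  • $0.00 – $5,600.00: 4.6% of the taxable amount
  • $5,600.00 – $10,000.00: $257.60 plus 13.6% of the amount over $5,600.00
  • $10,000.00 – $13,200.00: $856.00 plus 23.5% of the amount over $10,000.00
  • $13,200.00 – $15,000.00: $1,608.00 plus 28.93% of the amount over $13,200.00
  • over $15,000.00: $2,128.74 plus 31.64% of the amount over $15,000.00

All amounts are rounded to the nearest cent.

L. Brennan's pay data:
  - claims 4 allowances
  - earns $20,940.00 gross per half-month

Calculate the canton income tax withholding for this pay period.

Canton Income Tax: taxable = $20,940.00 − 4×$120.00 = $20,460.00
  $2,128.74 + 31.64% × ($20,460.00 − $15,000.00) = $2,128.74 + 31.64% × $5,460.00 = $3,856.28

$3,856.28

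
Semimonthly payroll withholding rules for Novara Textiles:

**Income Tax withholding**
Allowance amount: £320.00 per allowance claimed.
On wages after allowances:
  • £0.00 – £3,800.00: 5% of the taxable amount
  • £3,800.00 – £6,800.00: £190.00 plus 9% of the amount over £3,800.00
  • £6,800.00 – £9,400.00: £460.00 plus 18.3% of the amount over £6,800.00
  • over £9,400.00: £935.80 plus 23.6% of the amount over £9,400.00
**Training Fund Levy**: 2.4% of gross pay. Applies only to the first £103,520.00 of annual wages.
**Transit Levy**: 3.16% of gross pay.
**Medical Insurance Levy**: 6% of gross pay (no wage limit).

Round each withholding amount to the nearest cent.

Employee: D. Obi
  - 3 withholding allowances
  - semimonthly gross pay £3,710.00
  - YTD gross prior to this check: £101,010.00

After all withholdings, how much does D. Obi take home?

Income Tax: taxable = £3,710.00 − 3×£320.00 = £2,750.00
  5% × £2,750.00 = £137.50
Training Fund Levy: cap £103,520.00 − YTD £101,010.00 = £2,510.00 subject; 2.4% × £2,510.00 = £60.24
Transit Levy: 3.16% × £3,710.00 = £117.24
Medical Insurance Levy: 6% × £3,710.00 = £222.60
Total withheld: £137.50 + £60.24 + £117.24 + £222.60 = £537.58
Net pay: £3,710.00 − £537.58 = £3,172.42

£3,172.42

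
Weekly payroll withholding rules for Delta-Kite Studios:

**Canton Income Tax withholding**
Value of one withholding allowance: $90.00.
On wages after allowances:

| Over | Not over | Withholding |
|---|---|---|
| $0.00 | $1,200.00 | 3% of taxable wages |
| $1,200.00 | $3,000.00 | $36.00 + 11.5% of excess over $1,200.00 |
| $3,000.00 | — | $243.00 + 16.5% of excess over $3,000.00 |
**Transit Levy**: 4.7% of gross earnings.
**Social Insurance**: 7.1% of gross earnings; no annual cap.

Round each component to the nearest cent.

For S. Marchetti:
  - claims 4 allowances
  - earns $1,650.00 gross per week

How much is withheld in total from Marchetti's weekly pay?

Canton Income Tax: taxable = $1,650.00 − 4×$90.00 = $1,290.00
  $36.00 + 11.5% × ($1,290.00 − $1,200.00) = $36.00 + 11.5% × $90.00 = $46.35
Transit Levy: 4.7% × $1,650.00 = $77.55
Social Insurance: 7.1% × $1,650.00 = $117.15
Total: $46.35 + $77.55 + $117.15 = $241.05

$241.05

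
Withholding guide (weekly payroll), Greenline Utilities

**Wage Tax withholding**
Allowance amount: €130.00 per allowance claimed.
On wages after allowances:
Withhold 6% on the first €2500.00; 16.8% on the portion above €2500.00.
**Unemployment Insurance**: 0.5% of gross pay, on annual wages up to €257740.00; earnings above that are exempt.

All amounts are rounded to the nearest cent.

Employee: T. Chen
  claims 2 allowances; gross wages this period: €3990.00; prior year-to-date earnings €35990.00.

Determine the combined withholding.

€376.59

Wage Tax: taxable = €3990.00 − 2×€130.00 = €3730.00
  €150.00 + 16.8% × (€3730.00 − €2500.00) = €150.00 + 16.8% × €1230.00 = €356.64
Unemployment Insurance: 0.5% × €3990.00 = €19.95
Total: €356.64 + €19.95 = €376.59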